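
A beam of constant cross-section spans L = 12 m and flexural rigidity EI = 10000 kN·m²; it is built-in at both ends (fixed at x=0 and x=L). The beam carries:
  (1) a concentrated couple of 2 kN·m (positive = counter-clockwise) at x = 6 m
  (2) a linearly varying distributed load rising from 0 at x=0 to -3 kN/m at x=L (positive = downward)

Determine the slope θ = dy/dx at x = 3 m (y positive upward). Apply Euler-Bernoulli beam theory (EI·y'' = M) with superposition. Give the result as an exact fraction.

θ(3) = 3099/1600000 rad

Load 1 — applied couple M₀=2 kN·m at a=6 m (b=L-a=6):
  θ_1 = (R_Ax²/2 - M_Ax)/EI  [x≤a] with R_A=1/4, M_A=1/2 = ((1/4)·3²/2 - (1/2)·3)/10000 = -3/80000 rad
Load 2 — triangular load w₀=-3 kN/m (0→w₀ over full span):
  θ_2 = -w₀(2x(L-x)(L-2x)(x+2L)+x²(L-x)²)/(120LEI) = -(-3)·(2·3·(12-3)·(12-2·3)·(3+2·12)+3²·(12-3)²)/(120·12·10000) = 3159/1600000 rad
Superposition: θ = Σ θ_i = 3099/1600000 rad ≈ 0.001937 rad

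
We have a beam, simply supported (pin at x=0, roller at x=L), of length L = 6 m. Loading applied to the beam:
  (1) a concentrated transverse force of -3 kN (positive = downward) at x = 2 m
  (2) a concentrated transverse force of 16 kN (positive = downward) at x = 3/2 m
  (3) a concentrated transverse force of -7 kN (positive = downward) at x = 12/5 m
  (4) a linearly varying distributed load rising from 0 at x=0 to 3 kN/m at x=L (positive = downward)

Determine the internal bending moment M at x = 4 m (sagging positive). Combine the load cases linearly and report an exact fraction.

M(4) = 106/15 kN·m

Load 1 — point force P=-3 kN at a=2 m (b=L-a=4):
  M_1 = Pa(L-x)/L  [x>a] = (-3)·2·(6-4)/6 = -2 kN·m
Load 2 — point force P=16 kN at a=3/2 m (b=L-a=9/2):
  M_2 = Pa(L-x)/L  [x>a] = 16·(3/2)·(6-4)/6 = 8 kN·m
Load 3 — point force P=-7 kN at a=12/5 m (b=L-a=18/5):
  M_3 = Pa(L-x)/L  [x>a] = (-7)·(12/5)·(6-4)/6 = -28/5 kN·m
Load 4 — triangular load w₀=3 kN/m (0→w₀ over full span):
  M_4 = w₀Lx/6 - w₀x³/(6L) = 3·6·4/6 - 3·4³/(6·6) = 20/3 kN·m
Superposition: M = Σ M_i = 106/15 kN·m ≈ 7.066667 kN·m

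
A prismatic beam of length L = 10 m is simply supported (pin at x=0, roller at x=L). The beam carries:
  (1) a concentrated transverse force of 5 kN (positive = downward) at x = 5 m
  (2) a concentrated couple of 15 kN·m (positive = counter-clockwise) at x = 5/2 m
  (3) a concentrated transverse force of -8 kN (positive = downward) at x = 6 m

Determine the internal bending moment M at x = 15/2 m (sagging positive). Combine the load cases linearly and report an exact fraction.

Load 1 — point force P=5 kN at a=5 m (b=L-a=5):
  M_1 = Pa(L-x)/L  [x>a] = 5·5·(10-(15/2))/10 = 25/4 kN·m
Load 2 — applied couple M₀=15 kN·m at a=5/2 m (b=L-a=15/2):
  M_2 = M₀x/L - M₀  [x>a] = 15·(15/2)/10 - 15 = -15/4 kN·m
Load 3 — point force P=-8 kN at a=6 m (b=L-a=4):
  M_3 = Pa(L-x)/L  [x>a] = (-8)·6·(10-(15/2))/10 = -12 kN·m
Superposition: M = Σ M_i = -19/2 kN·m ≈ -9.500000 kN·m

M(15/2) = -19/2 kN·m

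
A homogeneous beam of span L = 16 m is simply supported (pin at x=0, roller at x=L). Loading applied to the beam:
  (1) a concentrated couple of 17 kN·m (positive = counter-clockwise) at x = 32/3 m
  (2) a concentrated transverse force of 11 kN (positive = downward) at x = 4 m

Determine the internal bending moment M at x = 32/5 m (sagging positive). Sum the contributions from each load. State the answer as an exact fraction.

M(32/5) = 166/5 kN·m

Load 1 — applied couple M₀=17 kN·m at a=32/3 m (b=L-a=16/3):
  M_1 = M₀x/L  [x≤a] = 17·(32/5)/16 = 34/5 kN·m
Load 2 — point force P=11 kN at a=4 m (b=L-a=12):
  M_2 = Pa(L-x)/L  [x>a] = 11·4·(16-(32/5))/16 = 132/5 kN·m
Superposition: M = Σ M_i = 166/5 kN·m ≈ 33.200000 kN·m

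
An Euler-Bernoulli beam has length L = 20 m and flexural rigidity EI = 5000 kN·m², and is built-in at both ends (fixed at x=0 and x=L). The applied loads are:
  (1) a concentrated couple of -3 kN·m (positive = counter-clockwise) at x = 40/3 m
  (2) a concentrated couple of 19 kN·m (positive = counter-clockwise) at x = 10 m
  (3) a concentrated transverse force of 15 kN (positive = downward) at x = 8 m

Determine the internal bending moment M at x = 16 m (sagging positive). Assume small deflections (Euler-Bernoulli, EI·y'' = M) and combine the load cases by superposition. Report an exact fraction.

M(16) = -783/100 kN·m

Load 1 — applied couple M₀=-3 kN·m at a=40/3 m (b=L-a=20/3):
  M_1 = R_Ax - M_A - M₀  [x>a] with R_A=-1/5, M_A=-1 = (-1/5)·16 - (-1) - (-3) = 4/5 kN·m
Load 2 — applied couple M₀=19 kN·m at a=10 m (b=L-a=10):
  M_2 = R_Ax - M_A - M₀  [x>a] with R_A=57/40, M_A=19/4 = (57/40)·16 - (19/4) - 19 = -19/20 kN·m
Load 3 — point force P=15 kN at a=8 m (b=L-a=12):
  M_3 = Pa²(a+3b)(L-x)/L³ - Pa²b/L²  [x>a] = 15·8²·(8+3·12)·(20-16)/20³ - 15·8²·12/20² = -192/25 kN·m
Superposition: M = Σ M_i = -783/100 kN·m ≈ -7.830000 kN·m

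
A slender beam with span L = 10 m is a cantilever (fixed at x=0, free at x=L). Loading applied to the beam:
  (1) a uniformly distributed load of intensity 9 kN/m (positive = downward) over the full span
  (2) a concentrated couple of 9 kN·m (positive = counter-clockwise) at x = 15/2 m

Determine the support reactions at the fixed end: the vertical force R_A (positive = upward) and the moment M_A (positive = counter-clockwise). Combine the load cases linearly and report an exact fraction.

R_A = 90 kN, M_A = 441 kN·m

Load 1 — uniform load w=9 kN/m over full span:
  R_A = wL = 9·10 = 90 kN
  M_A = wL²/2 = 9·10²/2 = 450 kN·m
Load 2 — applied couple M₀=9 kN·m at a=15/2 m (b=L-a=5/2):
  R_A = 0 kN
  M_A = -M₀ = -9 kN·m
Superposition: R_A = 90 kN, M_A = 441 kN·m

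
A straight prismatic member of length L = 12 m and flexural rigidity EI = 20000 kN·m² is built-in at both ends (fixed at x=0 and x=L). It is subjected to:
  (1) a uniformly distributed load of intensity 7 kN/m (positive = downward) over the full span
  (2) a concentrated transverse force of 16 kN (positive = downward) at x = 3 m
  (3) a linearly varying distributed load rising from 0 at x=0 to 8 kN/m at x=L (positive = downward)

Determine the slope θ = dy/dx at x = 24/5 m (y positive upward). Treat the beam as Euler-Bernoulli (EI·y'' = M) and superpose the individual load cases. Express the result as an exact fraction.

Load 1 — uniform load w=7 kN/m over full span:
  θ_1 = -wx(L-x)(L-2x)/(12EI) = -7·(24/5)·(12-(24/5))·(12-2·(24/5))/(12·20000) = -189/78125 rad
Load 2 — point force P=16 kN at a=3 m (b=L-a=9):
  θ_2 = Pa²(L-x)(2bL-(3b+a)(L-x))/(2L³EI)  [x>a] = 16·3²·(12-(24/5))·(2·9·12-(3·9+3)·(12-(24/5)))/(2·12³·20000) = 0 rad
Load 3 — triangular load w₀=8 kN/m (0→w₀ over full span):
  θ_3 = -w₀(2x(L-x)(L-2x)(x+2L)+x²(L-x)²)/(120LEI) = -8·(2·(24/5)·(12-(24/5))·(12-2·(24/5))·((24/5)+2·12)+(24/5)²·(12-(24/5))²)/(120·12·20000) = -648/390625 rad
Superposition: θ = Σ θ_i = -1593/390625 rad ≈ -0.004078 rad

θ(24/5) = -1593/390625 rad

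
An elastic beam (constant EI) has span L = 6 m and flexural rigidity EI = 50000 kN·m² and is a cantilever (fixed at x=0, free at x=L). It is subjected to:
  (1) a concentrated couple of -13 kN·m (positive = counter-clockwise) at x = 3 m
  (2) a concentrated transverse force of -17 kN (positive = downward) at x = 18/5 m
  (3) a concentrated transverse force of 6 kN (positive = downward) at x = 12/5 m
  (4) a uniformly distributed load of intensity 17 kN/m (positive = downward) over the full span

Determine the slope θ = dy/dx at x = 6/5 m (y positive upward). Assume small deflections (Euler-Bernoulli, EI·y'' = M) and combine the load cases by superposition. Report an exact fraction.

θ(6/5) = -8313/1562500 rad

Load 1 — applied couple M₀=-13 kN·m at a=3 m (b=L-a=3):
  θ_1 = M₀x/EI  [x≤a] = (-13)·(6/5)/50000 = -39/125000 rad
Load 2 — point force P=-17 kN at a=18/5 m (b=L-a=12/5):
  θ_2 = -Px(2a-x)/(2EI)  [x≤a] = -(-17)·(6/5)·(2·(18/5)-(6/5))/(2·50000) = 153/125000 rad
Load 3 — point force P=6 kN at a=12/5 m (b=L-a=18/5):
  θ_3 = -Px(2a-x)/(2EI)  [x≤a] = -6·(6/5)·(2·(12/5)-(6/5))/(2·50000) = -81/312500 rad
Load 4 — uniform load w=17 kN/m over full span:
  θ_4 = -wx(x²-3Lx+3L²)/(6EI) = -17·(6/5)·((6/5)²-3·6·(6/5)+3·6²)/(6·50000) = -9333/1562500 rad
Superposition: θ = Σ θ_i = -8313/1562500 rad ≈ -0.005320 rad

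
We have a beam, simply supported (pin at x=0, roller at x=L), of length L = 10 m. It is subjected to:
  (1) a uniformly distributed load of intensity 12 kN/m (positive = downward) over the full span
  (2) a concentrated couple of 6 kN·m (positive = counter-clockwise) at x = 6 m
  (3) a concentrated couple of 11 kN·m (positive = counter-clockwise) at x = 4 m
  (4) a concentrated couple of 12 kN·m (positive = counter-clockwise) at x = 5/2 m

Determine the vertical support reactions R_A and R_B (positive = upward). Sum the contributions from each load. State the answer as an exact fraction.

Load 1 — uniform load w=12 kN/m over full span:
  R_A = wL/2 = 12·10/2 = 60 kN
  R_B = wL/2 = 12·10/2 = 60 kN
Load 2 — applied couple M₀=6 kN·m at a=6 m (b=L-a=4):
  R_A = M₀/L = 6/10 = 3/5 kN
  R_B = -M₀/L = -6/10 = -3/5 kN
Load 3 — applied couple M₀=11 kN·m at a=4 m (b=L-a=6):
  R_A = M₀/L = 11/10 kN
  R_B = -M₀/L = -11/10 kN
Load 4 — applied couple M₀=12 kN·m at a=5/2 m (b=L-a=15/2):
  R_A = M₀/L = 12/10 = 6/5 kN
  R_B = -M₀/L = -12/10 = -6/5 kN
Superposition: R_A = 629/10 kN, R_B = 571/10 kN

R_A = 629/10 kN, R_B = 571/10 kN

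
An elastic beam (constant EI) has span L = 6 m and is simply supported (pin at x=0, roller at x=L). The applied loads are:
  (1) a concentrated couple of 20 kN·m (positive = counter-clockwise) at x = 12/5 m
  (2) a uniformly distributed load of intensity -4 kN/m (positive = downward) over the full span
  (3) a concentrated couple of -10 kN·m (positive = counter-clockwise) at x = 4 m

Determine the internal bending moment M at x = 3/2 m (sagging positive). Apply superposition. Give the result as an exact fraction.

Load 1 — applied couple M₀=20 kN·m at a=12/5 m (b=L-a=18/5):
  M_1 = M₀x/L  [x≤a] = 20·(3/2)/6 = 5 kN·m
Load 2 — uniform load w=-4 kN/m over full span:
  M_2 = wx(L-x)/2 = (-4)·(3/2)·(6-(3/2))/2 = -27/2 kN·m
Load 3 — applied couple M₀=-10 kN·m at a=4 m (b=L-a=2):
  M_3 = M₀x/L  [x≤a] = (-10)·(3/2)/6 = -5/2 kN·m
Superposition: M = Σ M_i = -11 kN·m ≈ -11.000000 kN·m

M(3/2) = -11 kN·m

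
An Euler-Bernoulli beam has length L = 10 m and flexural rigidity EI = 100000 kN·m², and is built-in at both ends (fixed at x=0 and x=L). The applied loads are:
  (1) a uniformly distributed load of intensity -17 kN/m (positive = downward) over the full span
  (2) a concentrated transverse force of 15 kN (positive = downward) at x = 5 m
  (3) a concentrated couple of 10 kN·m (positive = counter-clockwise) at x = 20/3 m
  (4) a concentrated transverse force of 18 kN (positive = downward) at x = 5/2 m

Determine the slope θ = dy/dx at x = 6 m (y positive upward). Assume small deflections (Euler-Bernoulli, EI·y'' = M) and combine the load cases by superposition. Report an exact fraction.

Load 1 — uniform load w=-17 kN/m over full span:
  θ_1 = -wx(L-x)(L-2x)/(12EI) = -(-17)·6·(10-6)·(10-2·6)/(12·100000) = -17/25000 rad
Load 2 — point force P=15 kN at a=5 m (b=L-a=5):
  θ_2 = Pa²(L-x)(2bL-(3b+a)(L-x))/(2L³EI)  [x>a] = 15·5²·(10-6)·(2·5·10-(3·5+5)·(10-6))/(2·10³·100000) = 3/20000 rad
Load 3 — applied couple M₀=10 kN·m at a=20/3 m (b=L-a=10/3):
  θ_3 = (R_Ax²/2 - M_Ax)/EI  [x≤a] with R_A=4/3, M_A=10/3 = ((4/3)·6²/2 - (10/3)·6)/100000 = 1/25000 rad
Load 4 — point force P=18 kN at a=5/2 m (b=L-a=15/2):
  θ_4 = Pa²(L-x)(2bL-(3b+a)(L-x))/(2L³EI)  [x>a] = 18·(5/2)²·(10-6)·(2·(15/2)·10-(3·(15/2)+(5/2))·(10-6))/(2·10³·100000) = 9/80000 rad
Superposition: θ = Σ θ_i = -151/400000 rad ≈ -0.000378 rad

θ(6) = -151/400000 rad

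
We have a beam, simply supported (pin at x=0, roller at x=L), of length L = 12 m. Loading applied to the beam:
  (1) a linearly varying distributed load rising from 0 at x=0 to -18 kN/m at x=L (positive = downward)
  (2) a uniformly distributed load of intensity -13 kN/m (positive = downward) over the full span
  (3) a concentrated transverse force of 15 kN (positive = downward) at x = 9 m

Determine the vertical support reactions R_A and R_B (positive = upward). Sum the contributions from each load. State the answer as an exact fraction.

R_A = -441/4 kN, R_B = -555/4 kN

Load 1 — triangular load w₀=-18 kN/m (0→w₀ over full span):
  R_A = w₀L/6 = (-18)·12/6 = -36 kN
  R_B = w₀L/3 = (-18)·12/3 = -72 kN
Load 2 — uniform load w=-13 kN/m over full span:
  R_A = wL/2 = (-13)·12/2 = -78 kN
  R_B = wL/2 = (-13)·12/2 = -78 kN
Load 3 — point force P=15 kN at a=9 m (b=L-a=3):
  R_A = Pb/L = 15·3/12 = 15/4 kN
  R_B = Pa/L = 15·9/12 = 45/4 kN
Superposition: R_A = -441/4 kN, R_B = -555/4 kN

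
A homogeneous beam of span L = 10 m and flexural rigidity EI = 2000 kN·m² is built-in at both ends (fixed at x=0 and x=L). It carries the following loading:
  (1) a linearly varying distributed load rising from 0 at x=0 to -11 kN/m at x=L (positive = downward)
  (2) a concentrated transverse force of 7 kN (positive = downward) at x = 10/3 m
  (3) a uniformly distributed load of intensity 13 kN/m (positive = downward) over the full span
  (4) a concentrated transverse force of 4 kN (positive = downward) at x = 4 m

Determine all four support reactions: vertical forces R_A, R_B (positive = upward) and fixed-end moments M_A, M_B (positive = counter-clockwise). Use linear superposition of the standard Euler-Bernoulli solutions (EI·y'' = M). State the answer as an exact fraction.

R_A = 379871/6750 kN, M_A = 59263/675 kN·m, R_B = 200629/6750 kN, M_B = -42092/675 kN·m

Load 1 — triangular load w₀=-11 kN/m (0→w₀ over full span):
  R_A = 3w₀L/20 = 3·(-11)·10/20 = -33/2 kN
  M_A = w₀L²/30 = (-11)·10²/30 = -110/3 kN·m
  R_B = 7w₀L/20 = 7·(-11)·10/20 = -77/2 kN
  M_B = -w₀L²/20 = -(-11)·10²/20 = 55 kN·m
Load 2 — point force P=7 kN at a=10/3 m (b=L-a=20/3):
  R_A = Pb²(3a+b)/L³ = 7·(20/3)²·(3·(10/3)+(20/3))/10³ = 140/27 kN
  M_A = Pab²/L² = 7·(10/3)·(20/3)²/10² = 280/27 kN·m
  R_B = Pa²(a+3b)/L³ = 7·(10/3)²·((10/3)+3·(20/3))/10³ = 49/27 kN
  M_B = -Pa²b/L² = -7·(10/3)²·(20/3)/10² = -140/27 kN·m
Load 3 — uniform load w=13 kN/m over full span:
  R_A = wL/2 = 13·10/2 = 65 kN
  M_A = wL²/12 = 13·10²/12 = 325/3 kN·m
  R_B = wL/2 = 13·10/2 = 65 kN
  M_B = -wL²/12 = -13·10²/12 = -325/3 kN·m
Load 4 — point force P=4 kN at a=4 m (b=L-a=6):
  R_A = Pb²(3a+b)/L³ = 4·6²·(3·4+6)/10³ = 324/125 kN
  M_A = Pab²/L² = 4·4·6²/10² = 144/25 kN·m
  R_B = Pa²(a+3b)/L³ = 4·4²·(4+3·6)/10³ = 176/125 kN
  M_B = -Pa²b/L² = -4·4²·6/10² = -96/25 kN·m
Superposition: R_A = 379871/6750 kN, M_A = 59263/675 kN·m, R_B = 200629/6750 kN, M_B = -42092/675 kN·m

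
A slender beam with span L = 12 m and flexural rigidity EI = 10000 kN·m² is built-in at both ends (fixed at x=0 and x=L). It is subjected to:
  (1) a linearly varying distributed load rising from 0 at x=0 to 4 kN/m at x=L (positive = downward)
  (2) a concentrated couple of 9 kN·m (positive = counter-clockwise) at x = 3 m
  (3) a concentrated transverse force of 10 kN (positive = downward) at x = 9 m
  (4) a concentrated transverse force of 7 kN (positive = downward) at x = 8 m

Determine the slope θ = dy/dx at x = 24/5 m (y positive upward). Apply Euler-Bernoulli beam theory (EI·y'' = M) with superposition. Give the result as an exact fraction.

Load 1 — triangular load w₀=4 kN/m (0→w₀ over full span):
  θ_1 = -w₀(2x(L-x)(L-2x)(x+2L)+x²(L-x)²)/(120LEI) = -4·(2·(24/5)·(12-(24/5))·(12-2·(24/5))·((24/5)+2·12)+(24/5)²·(12-(24/5))²)/(120·12·10000) = -648/390625 rad
Load 2 — applied couple M₀=9 kN·m at a=3 m (b=L-a=9):
  θ_2 = (R_Ax²/2 - M_Ax - M₀(x-a))/EI  [x>a] with R_A=27/32, M_A=-27/16 = ((27/32)·(24/5)²/2 - (-27/16)·(24/5) - 9·((24/5)-3))/10000 = 81/500000 rad
Load 3 — point force P=10 kN at a=9 m (b=L-a=3):
  θ_3 = -Pb²x(2aL-(3a+b)x)/(2L³EI)  [x≤a] = -10·3²·(24/5)·(2·9·12-(3·9+3)·(24/5))/(2·12³·10000) = -9/10000 rad
Load 4 — point force P=7 kN at a=8 m (b=L-a=4):
  θ_4 = -Pb²x(2aL-(3a+b)x)/(2L³EI)  [x≤a] = -7·4²·(24/5)·(2·8·12-(3·8+4)·(24/5))/(2·12³·10000) = -14/15625 rad
Superposition: θ = Σ θ_i = -41161/12500000 rad ≈ -0.003293 rad

θ(24/5) = -41161/12500000 rad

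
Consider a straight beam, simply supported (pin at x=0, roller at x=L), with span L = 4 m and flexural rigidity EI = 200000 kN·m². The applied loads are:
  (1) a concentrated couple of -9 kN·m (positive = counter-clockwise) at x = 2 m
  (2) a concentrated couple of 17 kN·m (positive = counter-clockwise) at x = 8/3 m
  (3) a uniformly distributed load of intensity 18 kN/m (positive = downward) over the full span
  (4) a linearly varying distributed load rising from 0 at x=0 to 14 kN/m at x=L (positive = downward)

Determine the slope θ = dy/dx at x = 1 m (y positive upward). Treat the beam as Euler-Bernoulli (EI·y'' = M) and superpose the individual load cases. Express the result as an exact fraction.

θ(1) = -36689/144000000 rad

Load 1 — applied couple M₀=-9 kN·m at a=2 m (b=L-a=2):
  θ_1 = (M₀x²/(2L)+C₁)/EI  [x≤a] with C₁=M₀(3b²-L²)/(6L)=3/2 = ((-9)·1²/(2·4)+(3/2))/200000 = 3/1600000 rad
Load 2 — applied couple M₀=17 kN·m at a=8/3 m (b=L-a=4/3):
  θ_2 = (M₀x²/(2L)+C₁)/EI  [x≤a] with C₁=M₀(3b²-L²)/(6L)=-68/9 = (17·1²/(2·4)+(-68/9))/200000 = -391/14400000 rad
Load 3 — uniform load w=18 kN/m over full span:
  θ_3 = -w(L³-6Lx²+4x³)/(24EI) = -18·(4³-6·4·1²+4·1³)/(24·200000) = -33/200000 rad
Load 4 — triangular load w₀=14 kN/m (0→w₀ over full span):
  θ_4 = -w₀(7L⁴-30L²x²+15x⁴)/(360LEI) = -14·(7·4⁴-30·4²·1²+15·1⁴)/(360·4·200000) = -9289/144000000 rad
Superposition: θ = Σ θ_i = -36689/144000000 rad ≈ -0.000255 rad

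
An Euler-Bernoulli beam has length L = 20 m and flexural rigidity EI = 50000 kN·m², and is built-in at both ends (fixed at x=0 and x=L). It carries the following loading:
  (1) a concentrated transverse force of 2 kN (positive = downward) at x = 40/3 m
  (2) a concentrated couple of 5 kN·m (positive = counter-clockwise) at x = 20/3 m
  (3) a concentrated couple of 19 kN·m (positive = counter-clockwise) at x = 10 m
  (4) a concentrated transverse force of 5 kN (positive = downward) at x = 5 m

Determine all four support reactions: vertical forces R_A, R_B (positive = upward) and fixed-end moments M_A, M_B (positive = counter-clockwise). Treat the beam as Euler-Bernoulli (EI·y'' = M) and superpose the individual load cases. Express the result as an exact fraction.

Load 1 — point force P=2 kN at a=40/3 m (b=L-a=20/3):
  R_A = Pb²(3a+b)/L³ = 2·(20/3)²·(3·(40/3)+(20/3))/20³ = 14/27 kN
  M_A = Pab²/L² = 2·(40/3)·(20/3)²/20² = 80/27 kN·m
  R_B = Pa²(a+3b)/L³ = 2·(40/3)²·((40/3)+3·(20/3))/20³ = 40/27 kN
  M_B = -Pa²b/L² = -2·(40/3)²·(20/3)/20² = -160/27 kN·m
Load 2 — applied couple M₀=5 kN·m at a=20/3 m (b=L-a=40/3):
  R_A = 6M₀ab/L³ = 6·5·(20/3)·(40/3)/20³ = 1/3 kN
  M_A = M₀b(2a-b)/L² = 5·(40/3)·(2·(20/3)-(40/3))/20² = 0 kN·m
  R_B = -6M₀ab/L³ = -6·5·(20/3)·(40/3)/20³ = -1/3 kN
  M_B = M₀a(2b-a)/L² = 5·(20/3)·(2·(40/3)-(20/3))/20² = 5/3 kN·m
Load 3 — applied couple M₀=19 kN·m at a=10 m (b=L-a=10):
  R_A = 6M₀ab/L³ = 6·19·10·10/20³ = 57/40 kN
  M_A = M₀b(2a-b)/L² = 19·10·(2·10-10)/20² = 19/4 kN·m
  R_B = -6M₀ab/L³ = -6·19·10·10/20³ = -57/40 kN
  M_B = M₀a(2b-a)/L² = 19·10·(2·10-10)/20² = 19/4 kN·m
Load 4 — point force P=5 kN at a=5 m (b=L-a=15):
  R_A = Pb²(3a+b)/L³ = 5·15²·(3·5+15)/20³ = 135/32 kN
  M_A = Pab²/L² = 5·5·15²/20² = 225/16 kN·m
  R_B = Pa²(a+3b)/L³ = 5·5²·(5+3·15)/20³ = 25/32 kN
  M_B = -Pa²b/L² = -5·5²·15/20² = -75/16 kN·m
Superposition: R_A = 28061/4320 kN, M_A = 9407/432 kN·m, R_B = 2179/4320 kN, M_B = -1813/432 kN·m

R_A = 28061/4320 kN, M_A = 9407/432 kN·m, R_B = 2179/4320 kN, M_B = -1813/432 kN·m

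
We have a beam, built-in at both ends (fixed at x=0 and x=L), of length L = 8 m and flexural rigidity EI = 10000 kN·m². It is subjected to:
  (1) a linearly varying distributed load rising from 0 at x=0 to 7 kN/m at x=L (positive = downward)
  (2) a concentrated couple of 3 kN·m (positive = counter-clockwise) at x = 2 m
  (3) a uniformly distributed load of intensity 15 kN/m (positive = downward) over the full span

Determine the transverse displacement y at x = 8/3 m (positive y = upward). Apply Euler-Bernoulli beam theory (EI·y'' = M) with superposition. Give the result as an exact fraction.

y(8/3) = -68929/4556250 m

Load 1 — triangular load w₀=7 kN/m (0→w₀ over full span):
  y_1 = -w₀x²(L-x)²(x+2L)/(120LEI) = -7·(8/3)²·(8-(8/3))²·((8/3)+2·8)/(120·8·10000) = -6272/2278125 m
Load 2 — applied couple M₀=3 kN·m at a=2 m (b=L-a=6):
  y_2 = (R_Ax³/6 - M_Ax²/2 - M₀(x-a)²/2)/EI  [x>a] with R_A=27/64, M_A=-9/16 = ((27/64)·(8/3)³/6 - (-9/16)·(8/3)²/2 - 3·((8/3)-2)²/2)/10000 = 1/3750 m
Load 3 — uniform load w=15 kN/m over full span:
  y_3 = -wx²(L-x)²/(24EI) = -15·(8/3)²·(8-(8/3))²/(24·10000) = -128/10125 m
Superposition: y = Σ y_i = -68929/4556250 m ≈ -0.015128 m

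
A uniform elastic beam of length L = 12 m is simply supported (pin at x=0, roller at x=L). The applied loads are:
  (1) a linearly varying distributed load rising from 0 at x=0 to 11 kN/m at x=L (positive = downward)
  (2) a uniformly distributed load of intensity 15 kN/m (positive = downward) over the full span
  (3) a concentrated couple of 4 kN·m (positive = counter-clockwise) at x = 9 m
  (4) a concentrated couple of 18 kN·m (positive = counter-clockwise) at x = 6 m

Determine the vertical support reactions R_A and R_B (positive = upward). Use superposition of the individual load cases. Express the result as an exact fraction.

R_A = 683/6 kN, R_B = 793/6 kN

Load 1 — triangular load w₀=11 kN/m (0→w₀ over full span):
  R_A = w₀L/6 = 11·12/6 = 22 kN
  R_B = w₀L/3 = 11·12/3 = 44 kN
Load 2 — uniform load w=15 kN/m over full span:
  R_A = wL/2 = 15·12/2 = 90 kN
  R_B = wL/2 = 15·12/2 = 90 kN
Load 3 — applied couple M₀=4 kN·m at a=9 m (b=L-a=3):
  R_A = M₀/L = 4/12 = 1/3 kN
  R_B = -M₀/L = -4/12 = -1/3 kN
Load 4 — applied couple M₀=18 kN·m at a=6 m (b=L-a=6):
  R_A = M₀/L = 18/12 = 3/2 kN
  R_B = -M₀/L = -18/12 = -3/2 kN
Superposition: R_A = 683/6 kN, R_B = 793/6 kN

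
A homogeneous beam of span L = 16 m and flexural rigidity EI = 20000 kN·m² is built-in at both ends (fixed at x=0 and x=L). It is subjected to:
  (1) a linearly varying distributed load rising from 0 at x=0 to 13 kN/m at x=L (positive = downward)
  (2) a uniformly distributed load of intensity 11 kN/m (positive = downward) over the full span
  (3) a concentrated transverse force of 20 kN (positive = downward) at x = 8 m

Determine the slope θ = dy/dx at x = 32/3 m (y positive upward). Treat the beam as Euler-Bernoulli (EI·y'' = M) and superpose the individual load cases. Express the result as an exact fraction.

Load 1 — triangular load w₀=13 kN/m (0→w₀ over full span):
  θ_1 = -w₀(2x(L-x)(L-2x)(x+2L)+x²(L-x)²)/(120LEI) = -13·(2·(32/3)·(16-(32/3))·(16-2·(32/3))·((32/3)+2·16)+(32/3)²·(16-(32/3))²)/(120·16·20000) = 5824/759375 rad
Load 2 — uniform load w=11 kN/m over full span:
  θ_2 = -wx(L-x)(L-2x)/(12EI) = -11·(32/3)·(16-(32/3))·(16-2·(32/3))/(12·20000) = 704/50625 rad
Load 3 — point force P=20 kN at a=8 m (b=L-a=8):
  θ_3 = Pa²(L-x)(2bL-(3b+a)(L-x))/(2L³EI)  [x>a] = 20·8²·(16-(32/3))·(2·8·16-(3·8+8)·(16-(32/3)))/(2·16³·20000) = 4/1125 rad
Superposition: θ = Σ θ_i = 19084/759375 rad ≈ 0.025131 rad

θ(32/3) = 19084/759375 rad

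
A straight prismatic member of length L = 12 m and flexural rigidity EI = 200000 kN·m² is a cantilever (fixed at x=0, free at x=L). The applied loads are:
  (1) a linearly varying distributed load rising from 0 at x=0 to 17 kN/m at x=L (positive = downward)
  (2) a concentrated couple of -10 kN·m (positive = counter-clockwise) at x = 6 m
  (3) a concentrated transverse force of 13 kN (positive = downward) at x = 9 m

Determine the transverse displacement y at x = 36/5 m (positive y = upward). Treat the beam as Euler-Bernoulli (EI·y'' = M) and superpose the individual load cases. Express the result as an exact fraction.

Load 1 — triangular load w₀=17 kN/m (0→w₀ over full span):
  y_1 = (w₀Lx³/12-w₀L²x²/6-w₀x⁵/(120L))/EI = (17·12·(36/5)³/12-17·12²·(36/5)²/6-17·(36/5)⁵/(120·12))/200000 = -7340787/97656250 m
Load 2 — applied couple M₀=-10 kN·m at a=6 m (b=L-a=6):
  y_2 = M₀a(2x-a)/(2EI)  [x>a] = (-10)·6·(2·(36/5)-6)/(2·200000) = -63/50000 m
Load 3 — point force P=13 kN at a=9 m (b=L-a=3):
  y_3 = -Px²(3a-x)/(6EI)  [x≤a] = -13·(36/5)²·(3·9-(36/5))/(6·200000) = -34749/3125000 m
Superposition: y = Σ y_i = -68397921/781250000 m ≈ -0.087549 m

y(36/5) = -68397921/781250000 m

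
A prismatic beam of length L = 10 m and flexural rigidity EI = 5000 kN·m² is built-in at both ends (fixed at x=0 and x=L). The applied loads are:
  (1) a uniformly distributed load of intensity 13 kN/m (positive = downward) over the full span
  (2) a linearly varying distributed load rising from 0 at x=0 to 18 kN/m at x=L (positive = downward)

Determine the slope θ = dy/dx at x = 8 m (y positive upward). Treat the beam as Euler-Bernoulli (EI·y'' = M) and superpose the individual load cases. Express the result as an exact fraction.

θ(8) = 113/3125 rad

Load 1 — uniform load w=13 kN/m over full span:
  θ_1 = -wx(L-x)(L-2x)/(12EI) = -13·8·(10-8)·(10-2·8)/(12·5000) = 13/625 rad
Load 2 — triangular load w₀=18 kN/m (0→w₀ over full span):
  θ_2 = -w₀(2x(L-x)(L-2x)(x+2L)+x²(L-x)²)/(120LEI) = -18·(2·8·(10-8)·(10-2·8)·(8+2·10)+8²·(10-8)²)/(120·10·5000) = 48/3125 rad
Superposition: θ = Σ θ_i = 113/3125 rad ≈ 0.036160 rad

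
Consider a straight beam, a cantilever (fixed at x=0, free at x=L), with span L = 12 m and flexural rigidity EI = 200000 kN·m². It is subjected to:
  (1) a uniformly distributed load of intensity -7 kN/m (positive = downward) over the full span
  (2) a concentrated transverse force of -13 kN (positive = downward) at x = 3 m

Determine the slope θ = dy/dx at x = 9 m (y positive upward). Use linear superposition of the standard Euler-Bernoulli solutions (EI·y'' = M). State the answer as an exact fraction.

Load 1 — uniform load w=-7 kN/m over full span:
  θ_1 = -wx(x²-3Lx+3L²)/(6EI) = -(-7)·9·(9²-3·12·9+3·12²)/(6·200000) = 3969/400000 rad
Load 2 — point force P=-13 kN at a=3 m (b=L-a=9):
  θ_2 = -Pa²/(2EI)  [x>a] = -(-13)·3²/(2·200000) = 117/400000 rad
Superposition: θ = Σ θ_i = 2043/200000 rad ≈ 0.010215 rad

θ(9) = 2043/200000 rad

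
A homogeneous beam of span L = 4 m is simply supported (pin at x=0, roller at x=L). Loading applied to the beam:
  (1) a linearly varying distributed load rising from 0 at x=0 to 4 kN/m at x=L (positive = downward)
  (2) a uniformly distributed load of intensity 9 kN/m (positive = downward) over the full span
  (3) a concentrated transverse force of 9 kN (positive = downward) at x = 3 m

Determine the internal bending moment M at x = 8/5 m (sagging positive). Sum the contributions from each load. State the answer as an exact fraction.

Load 1 — triangular load w₀=4 kN/m (0→w₀ over full span):
  M_1 = w₀Lx/6 - w₀x³/(6L) = 4·4·(8/5)/6 - 4·(8/5)³/(6·4) = 448/125 kN·m
Load 2 — uniform load w=9 kN/m over full span:
  M_2 = wx(L-x)/2 = 9·(8/5)·(4-(8/5))/2 = 432/25 kN·m
Load 3 — point force P=9 kN at a=3 m (b=L-a=1):
  M_3 = Pbx/L  [x≤a] = 9·1·(8/5)/4 = 18/5 kN·m
Superposition: M = Σ M_i = 3058/125 kN·m ≈ 24.464000 kN·m

M(8/5) = 3058/125 kN·m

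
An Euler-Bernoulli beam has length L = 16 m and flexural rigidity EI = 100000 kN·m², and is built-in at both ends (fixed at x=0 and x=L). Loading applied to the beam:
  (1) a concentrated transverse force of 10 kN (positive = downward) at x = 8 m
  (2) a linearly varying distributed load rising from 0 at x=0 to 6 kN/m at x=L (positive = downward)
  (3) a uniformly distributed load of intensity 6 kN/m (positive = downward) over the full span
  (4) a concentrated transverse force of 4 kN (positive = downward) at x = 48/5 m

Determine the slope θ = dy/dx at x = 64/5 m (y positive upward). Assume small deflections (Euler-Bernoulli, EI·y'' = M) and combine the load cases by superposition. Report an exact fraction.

θ(64/5) = 34774/9765625 rad

Load 1 — point force P=10 kN at a=8 m (b=L-a=8):
  θ_1 = Pa²(L-x)(2bL-(3b+a)(L-x))/(2L³EI)  [x>a] = 10·8²·(16-(64/5))·(2·8·16-(3·8+8)·(16-(64/5)))/(2·16³·100000) = 6/15625 rad
Load 2 — triangular load w₀=6 kN/m (0→w₀ over full span):
  θ_2 = -w₀(2x(L-x)(L-2x)(x+2L)+x²(L-x)²)/(120LEI) = -6·(2·(64/5)·(16-(64/5))·(16-2·(64/5))·((64/5)+2·16)+(64/5)²·(16-(64/5))²)/(120·16·100000) = 2048/1953125 rad
Load 3 — uniform load w=6 kN/m over full span:
  θ_3 = -wx(L-x)(L-2x)/(12EI) = -6·(64/5)·(16-(64/5))·(16-2·(64/5))/(12·100000) = 768/390625 rad
Load 4 — point force P=4 kN at a=48/5 m (b=L-a=32/5):
  θ_4 = Pa²(L-x)(2bL-(3b+a)(L-x))/(2L³EI)  [x>a] = 4·(48/5)²·(16-(64/5))·(2·(32/5)·16-(3·(32/5)+(48/5))·(16-(64/5)))/(2·16³·100000) = 1584/9765625 rad
Superposition: θ = Σ θ_i = 34774/9765625 rad ≈ 0.003561 rad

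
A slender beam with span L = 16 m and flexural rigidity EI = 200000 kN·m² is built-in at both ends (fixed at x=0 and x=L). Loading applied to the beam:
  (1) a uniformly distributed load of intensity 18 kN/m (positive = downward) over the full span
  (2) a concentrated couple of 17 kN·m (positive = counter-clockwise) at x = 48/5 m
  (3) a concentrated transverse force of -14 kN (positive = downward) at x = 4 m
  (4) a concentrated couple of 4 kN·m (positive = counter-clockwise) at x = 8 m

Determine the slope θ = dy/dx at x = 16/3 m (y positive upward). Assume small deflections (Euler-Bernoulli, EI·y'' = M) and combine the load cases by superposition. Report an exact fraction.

θ(16/3) = -703/312500 rad

Load 1 — uniform load w=18 kN/m over full span:
  θ_1 = -wx(L-x)(L-2x)/(12EI) = -18·(16/3)·(16-(16/3))·(16-2·(16/3))/(12·200000) = -64/28125 rad
Load 2 — applied couple M₀=17 kN·m at a=48/5 m (b=L-a=32/5):
  θ_2 = (R_Ax²/2 - M_Ax)/EI  [x≤a] with R_A=153/100, M_A=136/25 = ((153/100)·(16/3)²/2 - (136/25)·(16/3))/200000 = -17/468750 rad
Load 3 — point force P=-14 kN at a=4 m (b=L-a=12):
  θ_3 = Pa²(L-x)(2bL-(3b+a)(L-x))/(2L³EI)  [x>a] = (-14)·4²·(16-(16/3))·(2·12·16-(3·12+4)·(16-(16/3)))/(2·16³·200000) = 7/112500 rad
Load 4 — applied couple M₀=4 kN·m at a=8 m (b=L-a=8):
  θ_4 = (R_Ax²/2 - M_Ax)/EI  [x≤a] with R_A=3/8, M_A=1 = ((3/8)·(16/3)²/2 - 1·(16/3))/200000 = 0 rad
Superposition: θ = Σ θ_i = -703/312500 rad ≈ -0.002250 rad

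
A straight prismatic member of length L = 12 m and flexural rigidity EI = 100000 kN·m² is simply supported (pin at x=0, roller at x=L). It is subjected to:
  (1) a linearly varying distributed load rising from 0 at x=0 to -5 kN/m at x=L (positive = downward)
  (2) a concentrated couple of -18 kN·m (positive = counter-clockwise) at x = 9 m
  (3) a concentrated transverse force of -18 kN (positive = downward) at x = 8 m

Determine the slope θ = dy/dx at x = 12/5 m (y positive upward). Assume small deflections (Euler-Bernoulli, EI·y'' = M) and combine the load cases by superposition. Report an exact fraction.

Load 1 — triangular load w₀=-5 kN/m (0→w₀ over full span):
  θ_1 = -w₀(7L⁴-30L²x²+15x⁴)/(360LEI) = -(-5)·(7·12⁴-30·12²·(12/5)²+15·(12/5)⁴)/(360·12·100000) = 546/390625 rad
Load 2 — applied couple M₀=-18 kN·m at a=9 m (b=L-a=3):
  θ_2 = (M₀x²/(2L)+C₁)/EI  [x≤a] with C₁=M₀(3b²-L²)/(6L)=117/4 = ((-18)·(12/5)²/(2·12)+(117/4))/100000 = 2493/10000000 rad
Load 3 — point force P=-18 kN at a=8 m (b=L-a=4):
  θ_3 = -Pb(L²-b²-3x²)/(6LEI)  [x≤a] = -(-18)·4·(12²-4²-3·(12/5)²)/(6·12·100000) = 173/156250 rad
Superposition: θ = Σ θ_i = 137713/50000000 rad ≈ 0.002754 rad

θ(12/5) = 137713/50000000 rad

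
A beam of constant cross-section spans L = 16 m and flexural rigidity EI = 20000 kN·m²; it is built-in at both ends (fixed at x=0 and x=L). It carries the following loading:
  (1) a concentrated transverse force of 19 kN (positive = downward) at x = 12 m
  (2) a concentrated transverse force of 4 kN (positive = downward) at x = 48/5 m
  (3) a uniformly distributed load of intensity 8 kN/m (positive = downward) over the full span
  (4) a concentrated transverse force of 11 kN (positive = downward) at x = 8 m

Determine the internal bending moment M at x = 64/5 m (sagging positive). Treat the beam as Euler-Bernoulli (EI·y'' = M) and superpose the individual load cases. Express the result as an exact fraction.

Load 1 — point force P=19 kN at a=12 m (b=L-a=4):
  M_1 = Pa²(a+3b)(L-x)/L³ - Pa²b/L²  [x>a] = 19·12²·(12+3·4)·(16-(64/5))/16³ - 19·12²·4/16² = 171/20 kN·m
Load 2 — point force P=4 kN at a=48/5 m (b=L-a=32/5):
  M_2 = Pa²(a+3b)(L-x)/L³ - Pa²b/L²  [x>a] = 4·(48/5)²·((48/5)+3·(32/5))·(16-(64/5))/16³ - 4·(48/5)²·(32/5)/16² = -576/625 kN·m
Load 3 — uniform load w=8 kN/m over full span:
  M_3 = wLx/2 - wL²/12 - wx²/2 = 8·16·(64/5)/2 - 8·16²/12 - 8·(64/5)²/2 = -512/75 kN·m
Load 4 — point force P=11 kN at a=8 m (b=L-a=8):
  M_4 = Pa²(a+3b)(L-x)/L³ - Pa²b/L²  [x>a] = 11·8²·(8+3·8)·(16-(64/5))/16³ - 11·8²·8/16² = -22/5 kN·m
Superposition: M = Σ M_i = -26987/7500 kN·m ≈ -3.598267 kN·m

M(64/5) = -26987/7500 kN·m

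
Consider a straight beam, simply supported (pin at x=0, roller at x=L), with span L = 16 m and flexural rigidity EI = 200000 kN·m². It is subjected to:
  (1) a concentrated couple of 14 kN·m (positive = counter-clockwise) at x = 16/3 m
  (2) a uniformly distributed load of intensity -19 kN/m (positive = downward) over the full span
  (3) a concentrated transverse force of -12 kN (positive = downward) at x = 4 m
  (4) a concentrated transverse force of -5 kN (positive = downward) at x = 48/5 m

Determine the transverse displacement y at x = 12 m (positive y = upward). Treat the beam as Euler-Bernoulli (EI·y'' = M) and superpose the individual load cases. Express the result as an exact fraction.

Load 1 — applied couple M₀=14 kN·m at a=16/3 m (b=L-a=32/3):
  y_1 = (M₀x³/(6L)-M₀(x-a)²/2+C₁x)/EI  [x>a] with C₁=M₀(3b²-L²)/(6L)=112/9 = (14·12³/(6·16)-14·(12-(16/3))²/2+(112/9)·12)/200000 = 203/450000 m
Load 2 — uniform load w=-19 kN/m over full span:
  y_2 = -wx(L³-2Lx²+x³)/(24EI) = -(-19)·12·(16³-2·16·12²+12³)/(24·200000) = 361/6250 m
Load 3 — point force P=-12 kN at a=4 m (b=L-a=12):
  y_3 = -Pa(L-x)(2Lx-a²-x²)/(6LEI)  [x>a] = -(-12)·4·(16-12)·(2·16·12-4²-12²)/(6·16·200000) = 7/3125 m
Load 4 — point force P=-5 kN at a=48/5 m (b=L-a=32/5):
  y_4 = -Pa(L-x)(2Lx-a²-x²)/(6LEI)  [x>a] = -(-5)·(48/5)·(16-12)·(2·16·12-(48/5)²-12²)/(6·16·200000) = 231/156250 m
Superposition: y = Σ y_i = 696707/11250000 m ≈ 0.061930 m

y(12) = 696707/11250000 m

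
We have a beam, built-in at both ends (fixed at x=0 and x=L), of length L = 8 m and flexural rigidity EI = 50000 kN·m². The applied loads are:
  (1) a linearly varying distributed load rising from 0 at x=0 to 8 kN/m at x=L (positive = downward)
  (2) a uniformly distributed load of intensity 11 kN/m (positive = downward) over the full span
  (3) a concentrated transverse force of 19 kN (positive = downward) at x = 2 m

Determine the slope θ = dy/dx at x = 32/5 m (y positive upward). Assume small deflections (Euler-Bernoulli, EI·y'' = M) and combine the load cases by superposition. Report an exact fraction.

Load 1 — triangular load w₀=8 kN/m (0→w₀ over full span):
  θ_1 = -w₀(2x(L-x)(L-2x)(x+2L)+x²(L-x)²)/(120LEI) = -8·(2·(32/5)·(8-(32/5))·(8-2·(32/5))·((32/5)+2·8)+(32/5)²·(8-(32/5))²)/(120·8·50000) = 2048/5859375 rad
Load 2 — uniform load w=11 kN/m over full span:
  θ_2 = -wx(L-x)(L-2x)/(12EI) = -11·(32/5)·(8-(32/5))·(8-2·(32/5))/(12·50000) = 352/390625 rad
Load 3 — point force P=19 kN at a=2 m (b=L-a=6):
  θ_3 = Pa²(L-x)(2bL-(3b+a)(L-x))/(2L³EI)  [x>a] = 19·2²·(8-(32/5))·(2·6·8-(3·6+2)·(8-(32/5)))/(2·8³·50000) = 19/125000 rad
Superposition: θ = Σ θ_i = 65749/46875000 rad ≈ 0.001403 rad

θ(32/5) = 65749/46875000 rad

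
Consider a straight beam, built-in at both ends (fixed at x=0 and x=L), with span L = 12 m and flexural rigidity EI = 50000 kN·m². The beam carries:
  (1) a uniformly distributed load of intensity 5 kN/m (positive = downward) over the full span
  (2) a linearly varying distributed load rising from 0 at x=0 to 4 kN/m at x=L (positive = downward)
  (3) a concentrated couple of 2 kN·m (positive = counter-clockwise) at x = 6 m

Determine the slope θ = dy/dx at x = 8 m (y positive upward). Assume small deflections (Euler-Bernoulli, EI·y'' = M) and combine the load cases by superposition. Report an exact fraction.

Load 1 — uniform load w=5 kN/m over full span:
  θ_1 = -wx(L-x)(L-2x)/(12EI) = -5·8·(12-8)·(12-2·8)/(12·50000) = 2/1875 rad
Load 2 — triangular load w₀=4 kN/m (0→w₀ over full span):
  θ_2 = -w₀(2x(L-x)(L-2x)(x+2L)+x²(L-x)²)/(120LEI) = -4·(2·8·(12-8)·(12-2·8)·(8+2·12)+8²·(12-8)²)/(120·12·50000) = 56/140625 rad
Load 3 — applied couple M₀=2 kN·m at a=6 m (b=L-a=6):
  θ_3 = (R_Ax²/2 - M_Ax - M₀(x-a))/EI  [x>a] with R_A=1/4, M_A=1/2 = ((1/4)·8²/2 - (1/2)·8 - 2·(8-6))/50000 = 0 rad
Superposition: θ = Σ θ_i = 206/140625 rad ≈ 0.001465 rad

θ(8) = 206/140625 rad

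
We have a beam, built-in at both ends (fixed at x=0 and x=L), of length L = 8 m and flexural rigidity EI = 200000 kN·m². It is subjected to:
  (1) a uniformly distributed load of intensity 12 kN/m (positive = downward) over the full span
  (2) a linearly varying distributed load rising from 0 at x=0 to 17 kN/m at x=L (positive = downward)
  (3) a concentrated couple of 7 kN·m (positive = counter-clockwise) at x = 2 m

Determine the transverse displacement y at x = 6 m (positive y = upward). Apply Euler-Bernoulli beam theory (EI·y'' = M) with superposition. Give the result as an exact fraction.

y(6) = -10003/16000000 m

Load 1 — uniform load w=12 kN/m over full span:
  y_1 = -wx²(L-x)²/(24EI) = -12·6²·(8-6)²/(24·200000) = -9/25000 m
Load 2 — triangular load w₀=17 kN/m (0→w₀ over full span):
  y_2 = -w₀x²(L-x)²(x+2L)/(120LEI) = -17·6²·(8-6)²·(6+2·8)/(120·8·200000) = -561/2000000 m
Load 3 — applied couple M₀=7 kN·m at a=2 m (b=L-a=6):
  y_3 = (R_Ax³/6 - M_Ax²/2 - M₀(x-a)²/2)/EI  [x>a] with R_A=63/64, M_A=-21/16 = ((63/64)·6³/6 - (-21/16)·6²/2 - 7·(6-2)²/2)/200000 = 49/3200000 m
Superposition: y = Σ y_i = -10003/16000000 m ≈ -0.000625 m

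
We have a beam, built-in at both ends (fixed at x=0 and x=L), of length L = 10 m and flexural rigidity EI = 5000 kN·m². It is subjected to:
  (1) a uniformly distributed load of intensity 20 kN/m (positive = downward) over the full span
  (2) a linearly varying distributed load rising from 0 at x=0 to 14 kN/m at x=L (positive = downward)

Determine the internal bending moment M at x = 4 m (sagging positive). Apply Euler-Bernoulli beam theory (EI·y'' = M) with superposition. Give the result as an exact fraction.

M(4) = 1436/15 kN·m

Load 1 — uniform load w=20 kN/m over full span:
  M_1 = wLx/2 - wL²/12 - wx²/2 = 20·10·4/2 - 20·10²/12 - 20·4²/2 = 220/3 kN·m
Load 2 — triangular load w₀=14 kN/m (0→w₀ over full span):
  M_2 = 3w₀Lx/20 - w₀L²/30 - w₀x³/(6L) = 3·14·10·4/20 - 14·10²/30 - 14·4³/(6·10) = 112/5 kN·m
Superposition: M = Σ M_i = 1436/15 kN·m ≈ 95.733333 kN·m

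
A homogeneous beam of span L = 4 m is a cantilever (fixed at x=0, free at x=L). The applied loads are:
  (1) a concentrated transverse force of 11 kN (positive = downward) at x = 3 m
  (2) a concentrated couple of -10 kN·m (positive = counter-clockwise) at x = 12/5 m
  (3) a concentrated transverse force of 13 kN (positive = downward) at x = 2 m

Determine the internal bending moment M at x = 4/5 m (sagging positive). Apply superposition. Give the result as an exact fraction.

Load 1 — point force P=11 kN at a=3 m (b=L-a=1):
  M_1 = -P(a-x)  [x≤a] = -11·(3-(4/5)) = -121/5 kN·m
Load 2 — applied couple M₀=-10 kN·m at a=12/5 m (b=L-a=8/5):
  M_2 = M₀  [x≤a] = (-10) = -10 kN·m
Load 3 — point force P=13 kN at a=2 m (b=L-a=2):
  M_3 = -P(a-x)  [x≤a] = -13·(2-(4/5)) = -78/5 kN·m
Superposition: M = Σ M_i = -249/5 kN·m ≈ -49.800000 kN·m

M(4/5) = -249/5 kN·m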